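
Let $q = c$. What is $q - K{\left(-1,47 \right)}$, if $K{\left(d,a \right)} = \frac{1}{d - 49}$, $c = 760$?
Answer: $\frac{38001}{50} \approx 760.02$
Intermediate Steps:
$q = 760$
$K{\left(d,a \right)} = \frac{1}{-49 + d}$
$q - K{\left(-1,47 \right)} = 760 - \frac{1}{-49 - 1} = 760 - \frac{1}{-50} = 760 - - \frac{1}{50} = 760 + \frac{1}{50} = \frac{38001}{50}$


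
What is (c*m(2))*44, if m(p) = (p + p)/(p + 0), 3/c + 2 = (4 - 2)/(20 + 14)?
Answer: -136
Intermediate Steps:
c = -17/11 (c = 3/(-2 + (4 - 2)/(20 + 14)) = 3/(-2 + 2/34) = 3/(-2 + 2*(1/34)) = 3/(-2 + 1/17) = 3/(-33/17) = 3*(-17/33) = -17/11 ≈ -1.5455)
m(p) = 2 (m(p) = (2*p)/p = 2)
(c*m(2))*44 = -17/11*2*44 = -34/11*44 = -136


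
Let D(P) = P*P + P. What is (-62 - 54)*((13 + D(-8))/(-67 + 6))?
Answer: 8004/61 ≈ 131.21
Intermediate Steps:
D(P) = P + P² (D(P) = P² + P = P + P²)
(-62 - 54)*((13 + D(-8))/(-67 + 6)) = (-62 - 54)*((13 - 8*(1 - 8))/(-67 + 6)) = -116*(13 - 8*(-7))/(-61) = -116*(13 + 56)*(-1)/61 = -8004*(-1)/61 = -116*(-69/61) = 8004/61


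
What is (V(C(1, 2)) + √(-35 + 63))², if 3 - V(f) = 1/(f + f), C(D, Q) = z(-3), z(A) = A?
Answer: 1369/36 + 38*√7/3 ≈ 71.541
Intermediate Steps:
C(D, Q) = -3
V(f) = 3 - 1/(2*f) (V(f) = 3 - 1/(f + f) = 3 - 1/(2*f))
(V(C(1, 2)) + √(-35 + 63))² = ((3 - ½/(-3)) + √(-35 + 63))² = ((3 - ½*(-⅓)) + √28)² = ((3 + ⅙) + 2*√7)² = (19/6 + 2*√7)²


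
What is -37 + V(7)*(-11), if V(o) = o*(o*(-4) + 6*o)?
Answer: -1115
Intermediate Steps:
V(o) = 2*o² (V(o) = o*(-4*o + 6*o) = o*(2*o) = 2*o²)
-37 + V(7)*(-11) = -37 + (2*7²)*(-11) = -37 + (2*49)*(-11) = -37 + 98*(-11) = -37 - 1078 = -1115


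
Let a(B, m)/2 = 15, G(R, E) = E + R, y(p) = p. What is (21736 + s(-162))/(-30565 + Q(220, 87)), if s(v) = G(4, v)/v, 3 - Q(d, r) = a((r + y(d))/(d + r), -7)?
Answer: -1760695/2477952 ≈ -0.71054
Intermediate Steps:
a(B, m) = 30 (a(B, m) = 2*15 = 30)
Q(d, r) = -27 (Q(d, r) = 3 - 1*30 = 3 - 30 = -27)
s(v) = (4 + v)/v (s(v) = (v + 4)/v = (4 + v)/v)
(21736 + s(-162))/(-30565 + Q(220, 87)) = (21736 + (4 - 162)/(-162))/(-30565 - 27) = (21736 - 1/162*(-158))/(-30592) = (21736 + 79/81)*(-1/30592) = (1760695/81)*(-1/30592) = -1760695/2477952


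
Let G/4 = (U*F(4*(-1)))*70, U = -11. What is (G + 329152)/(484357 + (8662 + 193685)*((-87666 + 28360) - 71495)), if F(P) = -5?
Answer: -13252/1017950215 ≈ -1.3018e-5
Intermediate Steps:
G = 15400 (G = 4*(-11*(-5)*70) = 4*(55*70) = 4*3850 = 15400)
(G + 329152)/(484357 + (8662 + 193685)*((-87666 + 28360) - 71495)) = (15400 + 329152)/(484357 + (8662 + 193685)*((-87666 + 28360) - 71495)) = 344552/(484357 + 202347*(-59306 - 71495)) = 344552/(484357 + 202347*(-130801)) = 344552/(484357 - 26467189947) = 344552/(-26466705590) = 344552*(-1/26466705590) = -13252/1017950215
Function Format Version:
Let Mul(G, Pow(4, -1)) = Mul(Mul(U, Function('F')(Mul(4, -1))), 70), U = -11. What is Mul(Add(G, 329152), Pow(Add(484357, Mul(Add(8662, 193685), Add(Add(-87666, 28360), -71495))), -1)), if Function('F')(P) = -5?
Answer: Rational(-13252, 1017950215) ≈ -1.3018e-5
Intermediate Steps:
G = 15400 (G = Mul(4, Mul(Mul(-11, -5), 70)) = Mul(4, Mul(55, 70)) = Mul(4, 3850) = 15400)
Mul(Add(G, 329152), Pow(Add(484357, Mul(Add(8662, 193685), Add(Add(-87666, 28360), -71495))), -1)) = Mul(Add(15400, 329152), Pow(Add(484357, Mul(Add(8662, 193685), Add(Add(-87666, 28360), -71495))), -1)) = Mul(344552, Pow(Add(484357, Mul(202347, Add(-59306, -71495))), -1)) = Mul(344552, Pow(Add(484357, Mul(202347, -130801)), -1)) = Mul(344552, Pow(Add(484357, -26467189947), -1)) = Mul(344552, Pow(-26466705590, -1)) = Mul(344552, Rational(-1, 26466705590)) = Rational(-13252, 1017950215)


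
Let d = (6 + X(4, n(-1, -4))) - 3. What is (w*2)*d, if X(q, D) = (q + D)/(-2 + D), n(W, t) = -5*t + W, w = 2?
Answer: 296/17 ≈ 17.412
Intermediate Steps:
n(W, t) = W - 5*t
X(q, D) = (D + q)/(-2 + D)
d = 74/17 (d = (6 + ((-1 - 5*(-4)) + 4)/(-2 + (-1 - 5*(-4)))) - 3 = (6 + ((-1 + 20) + 4)/(-2 + (-1 + 20))) - 3 = (6 + (19 + 4)/(-2 + 19)) - 3 = (6 + 23/17) - 3 = 125/17 - 3 = 74/17 ≈ 4.3529)
(w*2)*d = (2*2)*(74/17) = 4*(74/17) = 296/17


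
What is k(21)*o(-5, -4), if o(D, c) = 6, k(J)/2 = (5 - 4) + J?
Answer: 264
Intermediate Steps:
k(J) = 2 + 2*J (k(J) = 2*((5 - 4) + J) = 2*(1 + J) = 2 + 2*J)
k(21)*o(-5, -4) = (2 + 2*21)*6 = (2 + 42)*6 = 44*6 = 264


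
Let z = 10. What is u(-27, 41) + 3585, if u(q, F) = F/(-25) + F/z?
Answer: 179373/50 ≈ 3587.5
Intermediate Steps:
u(q, F) = 3*F/50 (u(q, F) = F/(-25) + F/10 = F*(-1/25) + F*(⅒) = -F/25 + F/10 = 3*F/50)
u(-27, 41) + 3585 = (3/50)*41 + 3585 = 123/50 + 3585 = 179373/50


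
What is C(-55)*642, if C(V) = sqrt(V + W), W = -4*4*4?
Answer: 642*I*sqrt(119) ≈ 7003.4*I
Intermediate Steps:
W = -64 (W = -16*4 = -64)
C(V) = sqrt(-64 + V) (C(V) = sqrt(V - 64) = sqrt(-64 + V))
C(-55)*642 = sqrt(-64 - 55)*642 = sqrt(-119)*642 = (I*sqrt(119))*642 = 642*I*sqrt(119)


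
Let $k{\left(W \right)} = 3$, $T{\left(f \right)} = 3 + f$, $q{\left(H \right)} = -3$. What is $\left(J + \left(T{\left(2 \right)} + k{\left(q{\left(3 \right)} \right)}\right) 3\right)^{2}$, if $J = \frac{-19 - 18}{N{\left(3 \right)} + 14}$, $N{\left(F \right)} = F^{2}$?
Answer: $\frac{265225}{529} \approx 501.37$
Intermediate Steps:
$J = - \frac{37}{23}$ ($J = \frac{-19 - 18}{3^{2} + 14} = - \frac{37}{9 + 14} = - \frac{37}{23} \approx -1.6087$)
$\left(J + \left(T{\left(2 \right)} + k{\left(q{\left(3 \right)} \right)}\right) 3\right)^{2} = \left(- \frac{37}{23} + \left(\left(3 + 2\right) + 3\right) 3\right)^{2} = \left(- \frac{37}{23} + \left(5 + 3\right) 3\right)^{2} = \left(- \frac{37}{23} + 8 \cdot 3\right)^{2} = \left(- \frac{37}{23} + 24\right)^{2} = \left(\frac{515}{23}\right)^{2} = \frac{265225}{529}$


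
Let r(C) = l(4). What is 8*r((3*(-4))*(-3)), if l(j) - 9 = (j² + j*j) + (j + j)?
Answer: 392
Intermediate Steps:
l(j) = 9 + 2*j + 2*j² (l(j) = 9 + ((j² + j*j) + (j + j)) = 9 + ((j² + j²) + 2*j) = 9 + (2*j² + 2*j) = 9 + (2*j + 2*j²) = 9 + 2*j + 2*j²)
r(C) = 49 (r(C) = 9 + 2*4 + 2*4² = 9 + 8 + 2*16 = 9 + 8 + 32 = 49)
8*r((3*(-4))*(-3)) = 8*49 = 392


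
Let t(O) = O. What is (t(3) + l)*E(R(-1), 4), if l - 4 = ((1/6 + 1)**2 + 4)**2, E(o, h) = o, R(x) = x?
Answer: -46321/1296 ≈ -35.742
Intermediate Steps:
l = 42433/1296 (l = 4 + ((1/6 + 1)**2 + 4)**2 = 4 + ((7/6)**2 + 4)**2 = 4 + (49/36 + 4)**2 = 4 + (193/36)**2 = 4 + 37249/1296 = 42433/1296 ≈ 32.742)
(t(3) + l)*E(R(-1), 4) = (3 + 42433/1296)*(-1) = (46321/1296)*(-1) = -46321/1296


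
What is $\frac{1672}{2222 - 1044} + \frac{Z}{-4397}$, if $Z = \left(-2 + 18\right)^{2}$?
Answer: $\frac{185532}{136307} \approx 1.3611$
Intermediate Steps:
$Z = 256$ ($Z = 16^{2} = 256$)
$\frac{1672}{2222 - 1044} + \frac{Z}{-4397} = \frac{1672}{2222 - 1044} + \frac{256}{-4397} = \frac{1672}{1178} + 256 \left(- \frac{1}{4397}\right) = 1672 \cdot \frac{1}{1178} - \frac{256}{4397} = \frac{44}{31} - \frac{256}{4397} = \frac{185532}{136307}$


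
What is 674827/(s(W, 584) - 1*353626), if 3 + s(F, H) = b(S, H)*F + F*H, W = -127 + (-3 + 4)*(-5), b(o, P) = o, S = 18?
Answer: -674827/433093 ≈ -1.5582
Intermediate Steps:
W = -132 (W = -127 + 1*(-5) = -127 - 5 = -132)
s(F, H) = -3 + 18*F + F*H (s(F, H) = -3 + (18*F + F*H) = -3 + 18*F + F*H)
674827/(s(W, 584) - 1*353626) = 674827/((-3 + 18*(-132) - 132*584) - 1*353626) = 674827/((-3 - 2376 - 77088) - 353626) = 674827/(-79467 - 353626) = 674827/(-433093) = 674827*(-1/433093) = -674827/433093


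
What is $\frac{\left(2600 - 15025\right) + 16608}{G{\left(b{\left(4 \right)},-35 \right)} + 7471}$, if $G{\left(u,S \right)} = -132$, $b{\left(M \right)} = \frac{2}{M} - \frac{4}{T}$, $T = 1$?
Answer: $\frac{4183}{7339} \approx 0.56997$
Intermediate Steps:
$b{\left(M \right)} = -4 + \frac{2}{M}$ ($b{\left(M \right)} = \frac{2}{M} - \frac{4}{1} = \frac{2}{M} - 4 = -4 + \frac{2}{M}$)
$\frac{\left(2600 - 15025\right) + 16608}{G{\left(b{\left(4 \right)},-35 \right)} + 7471} = \frac{\left(2600 - 15025\right) + 16608}{-132 + 7471} = \frac{-12425 + 16608}{7339} = 4183 \cdot \frac{1}{7339} = \frac{4183}{7339}$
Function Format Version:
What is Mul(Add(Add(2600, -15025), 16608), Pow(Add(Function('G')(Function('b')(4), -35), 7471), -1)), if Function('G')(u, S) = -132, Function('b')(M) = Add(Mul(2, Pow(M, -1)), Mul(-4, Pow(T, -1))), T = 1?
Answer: Rational(4183, 7339) ≈ 0.56997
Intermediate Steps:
Function('b')(M) = Add(-4, Mul(2, Pow(M, -1))) (Function('b')(M) = Add(Mul(2, Pow(M, -1)), Mul(-4, Pow(1, -1))) = Add(Mul(2, Pow(M, -1)), Mul(-4, 1)) = Add(Mul(2, Pow(M, -1)), -4) = Add(-4, Mul(2, Pow(M, -1))))
Mul(Add(Add(2600, -15025), 16608), Pow(Add(Function('G')(Function('b')(4), -35), 7471), -1)) = Mul(Add(Add(2600, -15025), 16608), Pow(Add(-132, 7471), -1)) = Mul(Add(-12425, 16608), Pow(7339, -1)) = Mul(4183, Rational(1, 7339)) = Rational(4183, 7339)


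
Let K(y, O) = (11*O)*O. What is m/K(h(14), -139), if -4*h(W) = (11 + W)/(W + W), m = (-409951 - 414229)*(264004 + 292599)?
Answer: -458741060540/212531 ≈ -2.1585e+6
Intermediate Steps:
m = -458741060540 (m = -824180*556603 = -458741060540)
h(W) = -(11 + W)/(8*W) (h(W) = -(11 + W)/(4*(W + W)) = -(11 + W)/(4*(2*W)) = -(11 + W)*1/(2*W)/4 = -(11 + W)/(8*W))
K(y, O) = 11*O²
m/K(h(14), -139) = -458741060540/(11*(-139)²) = -458741060540/(11*19321) = -458741060540/212531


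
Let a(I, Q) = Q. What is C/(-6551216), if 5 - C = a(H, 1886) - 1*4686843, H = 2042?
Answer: -2342481/3275608 ≈ -0.71513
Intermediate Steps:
C = 4684962 (C = 5 - (1886 - 1*4686843) = 5 - (1886 - 4686843) = 5 - 1*(-4684957) = 5 + 4684957 = 4684962)
C/(-6551216) = 4684962/(-6551216) = 4684962*(-1/6551216) = -2342481/3275608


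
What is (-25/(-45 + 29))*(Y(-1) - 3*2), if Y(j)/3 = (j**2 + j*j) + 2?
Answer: 75/8 ≈ 9.3750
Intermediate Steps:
Y(j) = 6 + 6*j**2 (Y(j) = 3*((j**2 + j*j) + 2) = 3*((j**2 + j**2) + 2) = 3*(2*j**2 + 2) = 3*(2 + 2*j**2) = 6 + 6*j**2)
(-25/(-45 + 29))*(Y(-1) - 3*2) = (-25/(-45 + 29))*((6 + 6*(-1)**2) - 3*2) = (-25/(-16))*((6 + 6*1) - 6) = (-1/16*(-25))*((6 + 6) - 6) = 25*(12 - 6)/16 = (25/16)*6 = 75/8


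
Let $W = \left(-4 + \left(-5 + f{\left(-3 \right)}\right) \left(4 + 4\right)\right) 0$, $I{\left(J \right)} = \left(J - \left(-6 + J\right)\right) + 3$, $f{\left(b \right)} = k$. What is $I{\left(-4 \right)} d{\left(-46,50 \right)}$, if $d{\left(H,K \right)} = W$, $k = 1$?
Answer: $0$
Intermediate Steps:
$f{\left(b \right)} = 1$
$I{\left(J \right)} = 9$ ($I{\left(J \right)} = 6 + 3 = 9$)
$W = 0$ ($W = \left(-4 + \left(-5 + 1\right) \left(4 + 4\right)\right) 0 = \left(-4 - 32\right) 0 = \left(-36\right) 0 = 0$)
$d{\left(H,K \right)} = 0$
$I{\left(-4 \right)} d{\left(-46,50 \right)} = 9 \cdot 0 = 0$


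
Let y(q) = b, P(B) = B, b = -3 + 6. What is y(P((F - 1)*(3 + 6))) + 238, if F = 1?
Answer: 241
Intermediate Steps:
b = 3
y(q) = 3
y(P((F - 1)*(3 + 6))) + 238 = 3 + 238 = 241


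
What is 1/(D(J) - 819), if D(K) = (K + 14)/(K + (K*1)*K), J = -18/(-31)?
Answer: -441/354173 ≈ -0.0012452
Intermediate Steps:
J = 18/31 (J = -18*(-1/31) = 18/31 ≈ 0.58065)
D(K) = (14 + K)/(K + K**2) (D(K) = (14 + K)/(K + K*K) = (14 + K)/(K + K**2))
1/(D(J) - 819) = 1/((14 + 18/31)/((18/31)*(1 + 18/31)) - 819) = 1/((31/18)*(452/31)/(49/31) - 819) = 1/((31/18)*(31/49)*(452/31) - 819) = 1/(7006/441 - 819) = 1/(-354173/441) = -441/354173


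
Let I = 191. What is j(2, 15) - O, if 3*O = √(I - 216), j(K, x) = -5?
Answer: -5 - 5*I/3 ≈ -5.0 - 1.6667*I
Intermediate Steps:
O = 5*I/3 (O = √(191 - 216)/3 = √(-25)/3 = (5*I)/3 = 5*I/3 ≈ 1.6667*I)
j(2, 15) - O = -5 - 5*I/3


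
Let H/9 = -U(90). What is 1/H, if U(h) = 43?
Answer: -1/387 ≈ -0.0025840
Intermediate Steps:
H = -387 (H = 9*(-1*43) = 9*(-43) = -387)
1/H = 1/(-387) = -1/387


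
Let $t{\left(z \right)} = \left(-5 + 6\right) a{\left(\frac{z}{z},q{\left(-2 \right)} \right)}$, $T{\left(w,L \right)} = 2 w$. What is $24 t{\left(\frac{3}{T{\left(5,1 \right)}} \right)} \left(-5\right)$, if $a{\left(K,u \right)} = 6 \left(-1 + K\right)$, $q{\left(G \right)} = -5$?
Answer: $0$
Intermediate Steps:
$a{\left(K,u \right)} = -6 + 6 K$
$t{\left(z \right)} = 0$ ($t{\left(z \right)} = \left(-5 + 6\right) \left(-6 + 6 \frac{z}{z}\right) = 1 \left(-6 + 6 \cdot 1\right) = 1 \left(-6 + 6\right) = 1 \cdot 0 = 0$)
$24 t{\left(\frac{3}{T{\left(5,1 \right)}} \right)} \left(-5\right) = 24 \cdot 0 \left(-5\right) = 0 \left(-5\right) = 0$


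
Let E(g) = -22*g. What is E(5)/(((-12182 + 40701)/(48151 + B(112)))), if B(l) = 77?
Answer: -5305080/28519 ≈ -186.02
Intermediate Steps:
E(5)/(((-12182 + 40701)/(48151 + B(112)))) = (-22*5)/(((-12182 + 40701)/(48151 + 77))) = -110/(28519/48228) = -110/(28519*(1/48228)) = -110/28519/48228 = -110*48228/28519 = -5305080/28519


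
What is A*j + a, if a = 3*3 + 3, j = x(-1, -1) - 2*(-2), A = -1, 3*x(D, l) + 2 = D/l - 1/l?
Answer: 8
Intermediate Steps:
x(D, l) = -2/3 - 1/(3*l) + D/(3*l) (x(D, l) = -2/3 + (D/l - 1/l)/3 = -2/3 + (-1/l + D/l)/3 = -2/3 + (-1/(3*l) + D/(3*l)) = -2/3 - 1/(3*l) + D/(3*l))
j = 4 (j = (1/3)*(-1 - 1 - 2*(-1))/(-1) - 2*(-2) = (1/3)*(-1)*(-1 - 1 + 2) + 4 = (1/3)*(-1)*0 + 4 = 0 + 4 = 4)
a = 12 (a = 9 + 3 = 12)
A*j + a = -1*4 + 12 = -4 + 12 = 8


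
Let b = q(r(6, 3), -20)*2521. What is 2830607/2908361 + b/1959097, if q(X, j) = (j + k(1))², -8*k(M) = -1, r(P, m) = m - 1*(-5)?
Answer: 540267493506017/364656723841088 ≈ 1.4816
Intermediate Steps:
r(P, m) = 5 + m (r(P, m) = m + 5 = 5 + m)
k(M) = ⅛ (k(M) = -⅛*(-1) = ⅛)
q(X, j) = (⅛ + j)² (q(X, j) = (j + ⅛)² = (⅛ + j)²)
b = 63733401/64 (b = ((1 + 8*(-20))²/64)*2521 = ((1 - 160)²/64)*2521 = ((1/64)*(-159)²)*2521 = ((1/64)*25281)*2521 = (25281/64)*2521 = 63733401/64 ≈ 9.9583e+5)
2830607/2908361 + b/1959097 = 2830607/2908361 + (63733401/64)/1959097 = 2830607*(1/2908361) + (63733401/64)*(1/1959097) = 2830607/2908361 + 63733401/125382208 = 540267493506017/364656723841088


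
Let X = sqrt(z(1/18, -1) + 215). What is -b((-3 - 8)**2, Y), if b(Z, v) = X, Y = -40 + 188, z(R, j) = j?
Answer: -sqrt(214) ≈ -14.629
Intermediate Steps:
Y = 148
X = sqrt(214) (X = sqrt(-1 + 215) = sqrt(214) ≈ 14.629)
b(Z, v) = sqrt(214)
-b((-3 - 8)**2, Y) = -sqrt(214)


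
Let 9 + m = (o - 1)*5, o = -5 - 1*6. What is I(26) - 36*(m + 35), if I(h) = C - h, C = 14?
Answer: 1212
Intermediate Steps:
o = -11 (o = -5 - 6 = -11)
m = -69 (m = -9 + (-11 - 1)*5 = -9 - 12*5 = -9 - 60 = -69)
I(h) = 14 - h
I(26) - 36*(m + 35) = (14 - 1*26) - 36*(-69 + 35) = (14 - 26) - 36*(-34) = -12 - 1*(-1224) = -12 + 1224 = 1212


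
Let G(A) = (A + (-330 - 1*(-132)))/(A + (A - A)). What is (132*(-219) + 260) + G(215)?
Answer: -6159303/215 ≈ -28648.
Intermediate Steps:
G(A) = (-198 + A)/A (G(A) = (A + (-330 + 132))/(A + 0) = (A - 198)/A = (-198 + A)/A)
(132*(-219) + 260) + G(215) = (132*(-219) + 260) + (-198 + 215)/215 = (-28908 + 260) + (1/215)*17 = -28648 + 17/215 = -6159303/215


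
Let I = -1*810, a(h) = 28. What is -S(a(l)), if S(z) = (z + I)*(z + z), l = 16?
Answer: 43792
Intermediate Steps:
I = -810
S(z) = 2*z*(-810 + z) (S(z) = (z - 810)*(z + z) = (-810 + z)*(2*z) = 2*z*(-810 + z))
-S(a(l)) = -2*28*(-810 + 28) = -2*28*(-782) = -1*(-43792) = 43792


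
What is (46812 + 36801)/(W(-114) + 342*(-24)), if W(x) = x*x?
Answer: 27871/1596 ≈ 17.463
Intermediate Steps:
W(x) = x²
(46812 + 36801)/(W(-114) + 342*(-24)) = (46812 + 36801)/((-114)² + 342*(-24)) = 83613/(12996 - 8208) = 83613/4788 = 83613*(1/4788) = 27871/1596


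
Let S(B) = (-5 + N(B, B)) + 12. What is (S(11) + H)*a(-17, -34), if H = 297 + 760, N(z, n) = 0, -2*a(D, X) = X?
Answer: 18088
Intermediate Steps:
a(D, X) = -X/2
H = 1057
S(B) = 7 (S(B) = (-5 + 0) + 12 = -5 + 12 = 7)
(S(11) + H)*a(-17, -34) = (7 + 1057)*(-½*(-34)) = 1064*17 = 18088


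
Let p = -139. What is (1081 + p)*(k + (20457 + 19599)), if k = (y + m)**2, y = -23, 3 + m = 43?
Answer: 38004990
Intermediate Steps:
m = 40 (m = -3 + 43 = 40)
k = 289 (k = (-23 + 40)**2 = 17**2 = 289)
(1081 + p)*(k + (20457 + 19599)) = (1081 - 139)*(289 + (20457 + 19599)) = 942*(289 + 40056) = 942*40345 = 38004990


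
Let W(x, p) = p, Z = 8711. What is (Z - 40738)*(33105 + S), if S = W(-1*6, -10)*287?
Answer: -968336345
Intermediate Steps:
S = -2870 (S = -10*287 = -2870)
(Z - 40738)*(33105 + S) = (8711 - 40738)*(33105 - 2870) = -32027*30235 = -968336345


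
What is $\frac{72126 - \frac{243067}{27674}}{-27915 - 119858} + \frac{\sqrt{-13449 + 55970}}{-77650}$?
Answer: $- \frac{1995771857}{4089470002} - \frac{\sqrt{42521}}{77650} \approx -0.49068$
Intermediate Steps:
$\frac{72126 - \frac{243067}{27674}}{-27915 - 119858} + \frac{\sqrt{-13449 + 55970}}{-77650} = \frac{72126 - \frac{243067}{27674}}{-147773} + \sqrt{42521} \left(- \frac{1}{77650}\right) = \left(72126 - \frac{243067}{27674}\right) \left(- \frac{1}{147773}\right) - \frac{\sqrt{42521}}{77650} = \frac{1995771857}{27674} \left(- \frac{1}{147773}\right) - \frac{\sqrt{42521}}{77650} = - \frac{1995771857}{4089470002} - \frac{\sqrt{42521}}{77650}$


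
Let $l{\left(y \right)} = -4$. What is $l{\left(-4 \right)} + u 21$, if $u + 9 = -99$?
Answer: $-2272$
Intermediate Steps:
$u = -108$ ($u = -9 - 99 = -108$)
$l{\left(-4 \right)} + u 21 = -4 - 2268 = -2272$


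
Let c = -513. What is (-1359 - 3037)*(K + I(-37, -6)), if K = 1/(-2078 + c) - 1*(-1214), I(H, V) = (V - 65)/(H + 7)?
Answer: -207816835898/38865 ≈ -5.3471e+6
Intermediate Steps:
I(H, V) = (-65 + V)/(7 + H)
K = 3145473/2591 (K = 1/(-2078 - 513) - 1*(-1214) = 1/(-2591) + 1214 = -1/2591 + 1214 = 3145473/2591 ≈ 1214.0)
(-1359 - 3037)*(K + I(-37, -6)) = (-1359 - 3037)*(3145473/2591 + (-65 - 6)/(7 - 37)) = -4396*(3145473/2591 - 71/(-30)) = -4396*(3145473/2591 - 1/30*(-71)) = -4396*(3145473/2591 + 71/30) = -4396*94548151/77730 = -207816835898/38865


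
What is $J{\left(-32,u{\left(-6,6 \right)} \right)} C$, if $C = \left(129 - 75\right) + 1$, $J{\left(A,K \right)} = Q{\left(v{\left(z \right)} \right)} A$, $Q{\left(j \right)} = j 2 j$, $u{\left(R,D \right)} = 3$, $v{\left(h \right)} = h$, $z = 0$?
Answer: $0$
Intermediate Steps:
$Q{\left(j \right)} = 2 j^{2}$ ($Q{\left(j \right)} = 2 j j = 2 j^{2}$)
$J{\left(A,K \right)} = 0$ ($J{\left(A,K \right)} = 2 \cdot 0^{2} A = 2 \cdot 0 A = 0 A = 0$)
$C = 55$ ($C = 54 + 1 = 55$)
$J{\left(-32,u{\left(-6,6 \right)} \right)} C = 0 \cdot 55 = 0$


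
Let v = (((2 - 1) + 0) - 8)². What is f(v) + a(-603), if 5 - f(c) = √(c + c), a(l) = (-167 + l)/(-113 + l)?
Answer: 2175/358 - 7*√2 ≈ -3.8241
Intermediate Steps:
a(l) = (-167 + l)/(-113 + l)
v = 49 (v = ((1 + 0) - 8)² = (1 - 8)² = (-7)² = 49)
f(c) = 5 - √2*√c (f(c) = 5 - √(c + c) = 5 - √(2*c) = 5 - √2*√c)
f(v) + a(-603) = (5 - √2*√49) + (-167 - 603)/(-113 - 603) = (5 - 1*√2*7) - 770/(-716) = (5 - 7*√2) - 1/716*(-770) = (5 - 7*√2) + 385/358 = 2175/358 - 7*√2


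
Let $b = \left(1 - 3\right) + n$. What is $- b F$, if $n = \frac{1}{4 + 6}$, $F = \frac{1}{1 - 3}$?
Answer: $- \frac{19}{20} \approx -0.95$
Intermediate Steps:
$F = - \frac{1}{2}$ ($F = \frac{1}{-2} = - \frac{1}{2} \approx -0.5$)
$n = \frac{1}{10} \approx 0.1$
$b = - \frac{19}{10}$ ($b = \left(1 - 3\right) + \frac{1}{10} = -2 + \frac{1}{10} = - \frac{19}{10} \approx -1.9$)
$- b F = \left(-1\right) \left(- \frac{19}{10}\right) \left(- \frac{1}{2}\right) = \frac{19}{10} \left(- \frac{1}{2}\right) = - \frac{19}{20}$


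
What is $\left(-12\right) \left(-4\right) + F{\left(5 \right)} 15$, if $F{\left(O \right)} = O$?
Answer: $123$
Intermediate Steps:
$\left(-12\right) \left(-4\right) + F{\left(5 \right)} 15 = \left(-12\right) \left(-4\right) + 5 \cdot 15 = 48 + 75 = 123$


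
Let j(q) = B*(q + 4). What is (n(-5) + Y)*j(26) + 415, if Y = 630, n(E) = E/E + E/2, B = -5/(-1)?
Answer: 94690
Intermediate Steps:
B = 5 (B = -5*(-1) = 5)
n(E) = 1 + E/2 (n(E) = 1 + E*(½) = 1 + E/2)
j(q) = 20 + 5*q (j(q) = 5*(q + 4) = 5*(4 + q) = 20 + 5*q)
(n(-5) + Y)*j(26) + 415 = ((1 + (½)*(-5)) + 630)*(20 + 5*26) + 415 = ((1 - 5/2) + 630)*(20 + 130) + 415 = (-3/2 + 630)*150 + 415 = (1257/2)*150 + 415 = 94275 + 415 = 94690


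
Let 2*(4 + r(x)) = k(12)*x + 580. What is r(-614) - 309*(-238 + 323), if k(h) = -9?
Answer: -23216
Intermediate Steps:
r(x) = 286 - 9*x/2 (r(x) = -4 + (-9*x + 580)/2 = -4 + (580 - 9*x)/2 = -4 + (290 - 9*x/2) = 286 - 9*x/2)
r(-614) - 309*(-238 + 323) = (286 - 9/2*(-614)) - 309*(-238 + 323) = (286 + 2763) - 309*85 = 3049 - 26265 = -23216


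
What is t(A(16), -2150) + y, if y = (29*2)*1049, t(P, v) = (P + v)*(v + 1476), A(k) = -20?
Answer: 1523422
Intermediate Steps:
t(P, v) = (1476 + v)*(P + v) (t(P, v) = (P + v)*(1476 + v) = (1476 + v)*(P + v))
y = 60842 (y = 58*1049 = 60842)
t(A(16), -2150) + y = ((-2150)² + 1476*(-20) + 1476*(-2150) - 20*(-2150)) + 60842 = (4622500 - 29520 - 3173400 + 43000) + 60842 = 1462580 + 60842 = 1523422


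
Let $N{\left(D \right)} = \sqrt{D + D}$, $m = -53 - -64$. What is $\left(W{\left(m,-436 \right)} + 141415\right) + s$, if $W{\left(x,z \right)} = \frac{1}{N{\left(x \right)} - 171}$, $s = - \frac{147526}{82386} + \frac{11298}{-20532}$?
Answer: $\frac{582447849583859749}{4118781709674} - \frac{\sqrt{22}}{29219} \approx 1.4141 \cdot 10^{5}$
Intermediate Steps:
$m = 11$ ($m = -53 + 64 = 11$)
$N{\left(D \right)} = \sqrt{2} \sqrt{D}$ ($N{\left(D \right)} = \sqrt{2 D} = \sqrt{2} \sqrt{D}$)
$s = - \frac{329983405}{140962446}$ ($s = \left(-147526\right) \frac{1}{82386} + 11298 \left(- \frac{1}{20532}\right) = - \frac{73763}{41193} - \frac{1883}{3422} = - \frac{329983405}{140962446} \approx -2.3409$)
$W{\left(x,z \right)} = \frac{1}{-171 + \sqrt{2} \sqrt{x}}$ ($W{\left(x,z \right)} = \frac{1}{\sqrt{2} \sqrt{x} - 171} = \frac{1}{-171 + \sqrt{2} \sqrt{x}}$)
$\left(W{\left(m,-436 \right)} + 141415\right) + s = \left(\frac{1}{-171 + \sqrt{2} \sqrt{11}} + 141415\right) - \frac{329983405}{140962446} = \left(\frac{1}{-171 + \sqrt{22}} + 141415\right) - \frac{329983405}{140962446} = \left(141415 + \frac{1}{-171 + \sqrt{22}}\right) - \frac{329983405}{140962446} = \frac{19933874317685}{140962446} + \frac{1}{-171 + \sqrt{22}}$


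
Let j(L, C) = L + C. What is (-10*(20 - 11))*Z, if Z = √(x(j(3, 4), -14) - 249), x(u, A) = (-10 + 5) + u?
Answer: -90*I*√247 ≈ -1414.5*I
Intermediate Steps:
j(L, C) = C + L
x(u, A) = -5 + u
Z = I*√247 (Z = √((-5 + (4 + 3)) - 249) = √((-5 + 7) - 249) = √(2 - 249) = √(-247) = I*√247 ≈ 15.716*I)
(-10*(20 - 11))*Z = (-10*(20 - 11))*(I*√247) = (-10*9)*(I*√247) = -90*I*√247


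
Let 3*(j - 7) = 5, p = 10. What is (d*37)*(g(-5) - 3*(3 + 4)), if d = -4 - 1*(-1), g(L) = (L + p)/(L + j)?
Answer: 23976/11 ≈ 2179.6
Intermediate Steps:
j = 26/3 (j = 7 + (1/3)*5 = 7 + 5/3 = 26/3 ≈ 8.6667)
g(L) = (10 + L)/(26/3 + L) (g(L) = (L + 10)/(L + 26/3) = (10 + L)/(26/3 + L))
d = -3 (d = -4 + 1 = -3)
(d*37)*(g(-5) - 3*(3 + 4)) = (-3*37)*(3*(10 - 5)/(26 + 3*(-5)) - 3*(3 + 4)) = -111*(3*5/(26 - 15) - 3*7) = -111*(3*5/11 - 21) = -111*(3*(1/11)*5 - 21) = -111*(15/11 - 21) = -111*(-216/11) = 23976/11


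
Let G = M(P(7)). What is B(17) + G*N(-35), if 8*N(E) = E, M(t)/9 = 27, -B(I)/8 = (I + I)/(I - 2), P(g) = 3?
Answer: -129751/120 ≈ -1081.3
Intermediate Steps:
B(I) = -16*I/(-2 + I) (B(I) = -8*(I + I)/(I - 2) = -8*2*I/(-2 + I) = -16*I/(-2 + I))
M(t) = 243 (M(t) = 9*27 = 243)
G = 243
N(E) = E/8
B(17) + G*N(-35) = -16*17/(-2 + 17) + 243*((1/8)*(-35)) = -16*17/15 + 243*(-35/8) = -16*17*1/15 - 8505/8 = -272/15 - 8505/8 = -129751/120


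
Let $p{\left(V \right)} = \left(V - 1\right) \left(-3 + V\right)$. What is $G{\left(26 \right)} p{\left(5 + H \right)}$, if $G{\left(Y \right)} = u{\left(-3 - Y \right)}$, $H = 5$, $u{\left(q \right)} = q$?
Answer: $-1827$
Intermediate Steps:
$G{\left(Y \right)} = -3 - Y$
$p{\left(V \right)} = \left(-1 + V\right) \left(-3 + V\right)$
$G{\left(26 \right)} p{\left(5 + H \right)} = \left(-3 - 26\right) \left(3 + \left(5 + 5\right)^{2} - 4 \left(5 + 5\right)\right) = \left(-3 - 26\right) \left(3 + 10^{2} - 40\right) = - 29 \left(3 + 100 - 40\right) = \left(-29\right) 63 = -1827$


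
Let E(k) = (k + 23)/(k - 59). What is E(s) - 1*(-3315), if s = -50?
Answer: 361362/109 ≈ 3315.2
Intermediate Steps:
E(k) = (23 + k)/(-59 + k)
E(s) - 1*(-3315) = (23 - 50)/(-59 - 50) - 1*(-3315) = -27/(-109) + 3315 = -1/109*(-27) + 3315 = 27/109 + 3315 = 361362/109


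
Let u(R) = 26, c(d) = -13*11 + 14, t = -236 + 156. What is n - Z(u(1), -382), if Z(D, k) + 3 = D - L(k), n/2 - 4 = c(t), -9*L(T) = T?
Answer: -2075/9 ≈ -230.56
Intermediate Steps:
t = -80
c(d) = -129 (c(d) = -143 + 14 = -129)
L(T) = -T/9
n = -250 (n = 8 + 2*(-129) = 8 - 258 = -250)
Z(D, k) = -3 + D + k/9 (Z(D, k) = -3 + (D - (-1)*k/9) = -3 + (D + k/9) = -3 + D + k/9)
n - Z(u(1), -382) = -250 - (-3 + 26 + (⅑)*(-382)) = -250 - (-3 + 26 - 382/9) = -250 - 1*(-175/9) = -250 + 175/9 = -2075/9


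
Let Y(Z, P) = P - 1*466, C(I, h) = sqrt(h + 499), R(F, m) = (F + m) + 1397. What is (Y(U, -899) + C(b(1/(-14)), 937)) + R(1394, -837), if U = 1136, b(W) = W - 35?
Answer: 589 + 2*sqrt(359) ≈ 626.89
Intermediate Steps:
b(W) = -35 + W
R(F, m) = 1397 + F + m
C(I, h) = sqrt(499 + h)
Y(Z, P) = -466 + P (Y(Z, P) = P - 466 = -466 + P)
(Y(U, -899) + C(b(1/(-14)), 937)) + R(1394, -837) = ((-466 - 899) + sqrt(499 + 937)) + (1397 + 1394 - 837) = (-1365 + sqrt(1436)) + 1954 = (-1365 + 2*sqrt(359)) + 1954 = 589 + 2*sqrt(359)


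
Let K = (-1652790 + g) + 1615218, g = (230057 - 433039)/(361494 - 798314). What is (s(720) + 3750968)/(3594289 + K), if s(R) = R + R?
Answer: 74505766480/70620241951 ≈ 1.0550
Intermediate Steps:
s(R) = 2*R
g = 101491/218410 (g = -202982/(-436820) = -202982*(-1/436820) = 101491/218410 ≈ 0.46468)
K = -8205999029/218410 (K = (-1652790 + 101491/218410) + 1615218 = -360985762409/218410 + 1615218 = -8205999029/218410 ≈ -37572.)
(s(720) + 3750968)/(3594289 + K) = (2*720 + 3750968)/(3594289 - 8205999029/218410) = (1440 + 3750968)/(776822661461/218410) = 3752408*(218410/776822661461) = 74505766480/70620241951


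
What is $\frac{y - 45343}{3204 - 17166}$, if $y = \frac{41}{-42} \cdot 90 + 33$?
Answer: $\frac{24445}{7518} \approx 3.2515$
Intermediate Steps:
$y = - \frac{384}{7}$ ($y = 41 \left(- \frac{1}{42}\right) 90 + 33 = \left(- \frac{41}{42}\right) 90 + 33 = - \frac{615}{7} + 33 = - \frac{384}{7} \approx -54.857$)
$\frac{y - 45343}{3204 - 17166} = \frac{- \frac{384}{7} - 45343}{3204 - 17166} = - \frac{317785}{7 \left(-13962\right)} = \left(- \frac{317785}{7}\right) \left(- \frac{1}{13962}\right) = \frac{24445}{7518}$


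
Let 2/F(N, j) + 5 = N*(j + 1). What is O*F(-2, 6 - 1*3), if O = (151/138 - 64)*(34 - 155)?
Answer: -1050401/897 ≈ -1171.0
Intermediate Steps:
F(N, j) = 2/(-5 + N*(1 + j)) (F(N, j) = 2/(-5 + N*(j + 1)) = 2/(-5 + N*(1 + j)))
O = 1050401/138 (O = (151*(1/138) - 64)*(-121) = (151/138 - 64)*(-121) = -8681/138*(-121) = 1050401/138 ≈ 7611.6)
O*F(-2, 6 - 1*3) = 1050401*(2/(-5 - 2 - 2*(6 - 1*3)))/138 = 1050401*(2/(-5 - 2 - 2*(6 - 3)))/138 = 1050401*(2/(-5 - 2 - 2*3))/138 = 1050401*(2/(-5 - 2 - 6))/138 = 1050401*(2/(-13))/138 = 1050401*(2*(-1/13))/138 = (1050401/138)*(-2/13) = -1050401/897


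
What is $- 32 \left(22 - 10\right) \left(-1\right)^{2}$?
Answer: $-384$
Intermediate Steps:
$- 32 \left(22 - 10\right) \left(-1\right)^{2} = \left(-32\right) 12 \cdot 1 = \left(-384\right) 1 = -384$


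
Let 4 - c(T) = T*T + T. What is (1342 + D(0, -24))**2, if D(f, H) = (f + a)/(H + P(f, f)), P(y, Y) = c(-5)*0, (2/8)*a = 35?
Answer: 64272289/36 ≈ 1.7853e+6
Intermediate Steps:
a = 140 (a = 4*35 = 140)
c(T) = 4 - T - T**2 (c(T) = 4 - (T*T + T) = 4 - (T**2 + T) = 4 - (T + T**2) = 4 + (-T - T**2) = 4 - T - T**2)
P(y, Y) = 0 (P(y, Y) = (4 - 1*(-5) - 1*(-5)**2)*0 = (4 + 5 - 1*25)*0 = (4 + 5 - 25)*0 = -16*0 = 0)
D(f, H) = (140 + f)/H (D(f, H) = (f + 140)/(H + 0) = (140 + f)/H)
(1342 + D(0, -24))**2 = (1342 + (140 + 0)/(-24))**2 = (1342 - 1/24*140)**2 = (1342 - 35/6)**2 = (8017/6)**2 = 64272289/36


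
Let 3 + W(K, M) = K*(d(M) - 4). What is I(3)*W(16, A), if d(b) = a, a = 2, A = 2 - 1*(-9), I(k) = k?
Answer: -105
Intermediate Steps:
A = 11 (A = 2 + 9 = 11)
d(b) = 2
W(K, M) = -3 - 2*K (W(K, M) = -3 + K*(2 - 4) = -3 + K*(-2) = -3 - 2*K)
I(3)*W(16, A) = 3*(-3 - 2*16) = 3*(-3 - 32) = 3*(-35) = -105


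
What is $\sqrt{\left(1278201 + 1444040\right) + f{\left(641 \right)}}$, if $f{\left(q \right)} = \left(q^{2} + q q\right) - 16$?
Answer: $\sqrt{3543987} \approx 1882.5$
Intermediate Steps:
$f{\left(q \right)} = -16 + 2 q^{2}$ ($f{\left(q \right)} = \left(q^{2} + q^{2}\right) - 16 = 2 q^{2} - 16 = -16 + 2 q^{2}$)
$\sqrt{\left(1278201 + 1444040\right) + f{\left(641 \right)}} = \sqrt{\left(1278201 + 1444040\right) - \left(16 - 2 \cdot 641^{2}\right)} = \sqrt{2722241 + \left(-16 + 2 \cdot 410881\right)} = \sqrt{2722241 + \left(-16 + 821762\right)} = \sqrt{2722241 + 821746} = \sqrt{3543987}$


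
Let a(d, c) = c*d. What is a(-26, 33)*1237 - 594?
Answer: -1061940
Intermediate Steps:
a(-26, 33)*1237 - 594 = (33*(-26))*1237 - 594 = -858*1237 - 594 = -1061346 - 594 = -1061940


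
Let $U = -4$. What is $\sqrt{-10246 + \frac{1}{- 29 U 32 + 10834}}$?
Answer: $\frac{i \sqrt{2167911329990}}{14546} \approx 101.22 i$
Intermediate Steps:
$\sqrt{-10246 + \frac{1}{- 29 U 32 + 10834}} = \sqrt{-10246 + \frac{1}{\left(-29\right) \left(-4\right) 32 + 10834}} = \sqrt{-10246 + \frac{1}{116 \cdot 32 + 10834}} = \sqrt{-10246 + \frac{1}{3712 + 10834}} = \sqrt{-10246 + \frac{1}{14546}} = \sqrt{- \frac{149038315}{14546}} = \frac{i \sqrt{2167911329990}}{14546}$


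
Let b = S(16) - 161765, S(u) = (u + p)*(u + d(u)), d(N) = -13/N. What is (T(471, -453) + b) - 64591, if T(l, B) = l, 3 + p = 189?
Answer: -1782537/8 ≈ -2.2282e+5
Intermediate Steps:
p = 186 (p = -3 + 189 = 186)
S(u) = (186 + u)*(u - 13/u) (S(u) = (u + 186)*(u - 13/u) = (186 + u)*(u - 13/u))
b = -1269577/8 (b = (-13 + 16² - 2418/16 + 186*16) - 161765 = (-13 + 256 - 2418*1/16 + 2976) - 161765 = (-13 + 256 - 1209/8 + 2976) - 161765 = 24543/8 - 161765 = -1269577/8 ≈ -1.5870e+5)
(T(471, -453) + b) - 64591 = (471 - 1269577/8) - 64591 = -1265809/8 - 64591 = -1782537/8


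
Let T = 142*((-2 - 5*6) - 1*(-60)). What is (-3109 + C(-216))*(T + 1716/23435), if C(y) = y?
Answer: -61964218540/4687 ≈ -1.3220e+7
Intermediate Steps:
T = 3976 (T = 142*((-2 - 30) + 60) = 142*(-32 + 60) = 142*28 = 3976)
(-3109 + C(-216))*(T + 1716/23435) = (-3109 - 216)*(3976 + 1716/23435) = -3325*(3976 + 1716*(1/23435)) = -3325*(3976 + 1716/23435) = -3325*93179276/23435 = -61964218540/4687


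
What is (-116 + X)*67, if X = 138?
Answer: 1474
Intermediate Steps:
(-116 + X)*67 = (-116 + 138)*67 = 22*67 = 1474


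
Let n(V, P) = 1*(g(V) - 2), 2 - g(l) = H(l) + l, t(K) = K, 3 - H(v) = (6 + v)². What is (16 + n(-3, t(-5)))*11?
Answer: 275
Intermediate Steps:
H(v) = 3 - (6 + v)²
g(l) = -1 + (6 + l)² - l (g(l) = 2 - ((3 - (6 + l)²) + l) = 2 - (3 + l - (6 + l)²) = 2 + (-3 + (6 + l)² - l) = -1 + (6 + l)² - l)
n(V, P) = -3 + (6 + V)² - V (n(V, P) = 1*((-1 + (6 + V)² - V) - 2) = 1*(-3 + (6 + V)² - V) = -3 + (6 + V)² - V)
(16 + n(-3, t(-5)))*11 = (16 + (-3 + (6 - 3)² - 1*(-3)))*11 = (16 + (-3 + 3² + 3))*11 = (16 + (-3 + 9 + 3))*11 = (16 + 9)*11 = 25*11 = 275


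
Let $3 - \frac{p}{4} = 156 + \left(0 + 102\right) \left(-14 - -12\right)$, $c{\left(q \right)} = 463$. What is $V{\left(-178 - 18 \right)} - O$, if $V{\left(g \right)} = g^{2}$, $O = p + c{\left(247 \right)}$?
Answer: $37749$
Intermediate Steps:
$p = 204$ ($p = 12 - 4 \left(156 + \left(0 + 102\right) \left(-14 - -12\right)\right) = 12 - 4 \left(156 + 102 \left(-14 + 12\right)\right) = 12 - 4 \left(156 + 102 \left(-2\right)\right) = 12 - 4 \left(156 - 204\right) = 12 - -192 = 12 + 192 = 204$)
$O = 667$ ($O = 204 + 463 = 667$)
$V{\left(-178 - 18 \right)} - O = \left(-178 - 18\right)^{2} - 667 = \left(-196\right)^{2} - 667 = 38416 - 667 = 37749$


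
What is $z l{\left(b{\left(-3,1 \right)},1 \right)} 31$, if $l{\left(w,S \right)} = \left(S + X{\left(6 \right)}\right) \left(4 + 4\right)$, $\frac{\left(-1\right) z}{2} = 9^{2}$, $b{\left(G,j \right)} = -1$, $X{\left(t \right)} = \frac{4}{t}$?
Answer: $-66960$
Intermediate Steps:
$z = -162$ ($z = - 2 \cdot 9^{2} = \left(-2\right) 81 = -162$)
$l{\left(w,S \right)} = \frac{16}{3} + 8 S$ ($l{\left(w,S \right)} = \left(S + \frac{4}{6}\right) \left(4 + 4\right) = \left(S + 4 \cdot \frac{1}{6}\right) 8 = \left(S + \frac{2}{3}\right) 8 = \left(\frac{2}{3} + S\right) 8 = \frac{16}{3} + 8 S$)
$z l{\left(b{\left(-3,1 \right)},1 \right)} 31 = - 162 \left(\frac{16}{3} + 8 \cdot 1\right) 31 = - 162 \left(\frac{16}{3} + 8\right) 31 = \left(-162\right) \frac{40}{3} \cdot 31 = \left(-2160\right) 31 = -66960$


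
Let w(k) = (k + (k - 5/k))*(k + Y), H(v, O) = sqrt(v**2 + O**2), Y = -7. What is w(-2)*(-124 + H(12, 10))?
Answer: -1674 + 27*sqrt(61) ≈ -1463.1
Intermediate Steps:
H(v, O) = sqrt(O**2 + v**2)
w(k) = (-7 + k)*(-5/k + 2*k) (w(k) = (k + (k - 5/k))*(k - 7) = (-5/k + 2*k)*(-7 + k) = (-7 + k)*(-5/k + 2*k))
w(-2)*(-124 + H(12, 10)) = (-5 - 14*(-2) + 2*(-2)**2 + 35/(-2))*(-124 + sqrt(10**2 + 12**2)) = (-5 + 28 + 2*4 + 35*(-1/2))*(-124 + sqrt(100 + 144)) = (-5 + 28 + 8 - 35/2)*(-124 + sqrt(244)) = 27*(-124 + 2*sqrt(61))/2 = -1674 + 27*sqrt(61)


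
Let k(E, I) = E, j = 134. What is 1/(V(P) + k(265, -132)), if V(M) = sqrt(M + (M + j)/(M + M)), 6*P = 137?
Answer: 108915/28851679 - 2*sqrt(1109289)/28851679 ≈ 0.0037020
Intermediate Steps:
P = 137/6 (P = (1/6)*137 = 137/6 ≈ 22.833)
V(M) = sqrt(M + (134 + M)/(2*M)) (V(M) = sqrt(M + (M + 134)/(M + M)) = sqrt(M + (134 + M)/((2*M))) = sqrt(M + (134 + M)*(1/(2*M))) = sqrt(M + (134 + M)/(2*M)))
1/(V(P) + k(265, -132)) = 1/(sqrt(2 + 4*(137/6) + 268/(137/6))/2 + 265) = 1/(sqrt(2 + 274/3 + 268*(6/137))/2 + 265) = 1/(sqrt(2 + 274/3 + 1608/137)/2 + 265) = 1/(sqrt(43184/411)/2 + 265) = 1/((4*sqrt(1109289)/411)/2 + 265) = 1/(2*sqrt(1109289)/411 + 265) = 1/(265 + 2*sqrt(1109289)/411)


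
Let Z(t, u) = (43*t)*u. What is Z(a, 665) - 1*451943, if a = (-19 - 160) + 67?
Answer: -3654583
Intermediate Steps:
a = -112 (a = -179 + 67 = -112)
Z(t, u) = 43*t*u
Z(a, 665) - 1*451943 = 43*(-112)*665 - 1*451943 = -3202640 - 451943 = -3654583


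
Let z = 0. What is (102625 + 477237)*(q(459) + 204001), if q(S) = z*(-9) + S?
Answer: 118558584520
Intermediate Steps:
q(S) = S (q(S) = 0*(-9) + S = 0 + S = S)
(102625 + 477237)*(q(459) + 204001) = (102625 + 477237)*(459 + 204001) = 579862*204460 = 118558584520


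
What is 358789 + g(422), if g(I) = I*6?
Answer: 361321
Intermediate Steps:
g(I) = 6*I
358789 + g(422) = 358789 + 6*422 = 358789 + 2532 = 361321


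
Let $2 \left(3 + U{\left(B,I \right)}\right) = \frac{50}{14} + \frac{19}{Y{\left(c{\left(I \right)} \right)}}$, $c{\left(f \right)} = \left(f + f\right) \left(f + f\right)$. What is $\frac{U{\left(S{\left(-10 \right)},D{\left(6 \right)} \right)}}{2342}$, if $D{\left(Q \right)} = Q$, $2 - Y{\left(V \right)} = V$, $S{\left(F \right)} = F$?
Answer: $- \frac{2547}{4655896} \approx -0.00054705$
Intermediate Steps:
$c{\left(f \right)} = 4 f^{2}$ ($c{\left(f \right)} = 2 f 2 f = 4 f^{2}$)
$Y{\left(V \right)} = 2 - V$
$U{\left(B,I \right)} = - \frac{17}{14} + \frac{19}{2 \left(2 - 4 I^{2}\right)}$ ($U{\left(B,I \right)} = -3 + \frac{\frac{50}{14} + \frac{19}{2 - 4 I^{2}}}{2} = -3 + \frac{50 \cdot \frac{1}{14} + \frac{19}{2 - 4 I^{2}}}{2} = -3 + \frac{\frac{25}{7} + \frac{19}{2 - 4 I^{2}}}{2} = -3 + \left(\frac{25}{14} + \frac{19}{2 \left(2 - 4 I^{2}\right)}\right) = - \frac{17}{14} + \frac{19}{2 \left(2 - 4 I^{2}\right)}$)
$\frac{U{\left(S{\left(-10 \right)},D{\left(6 \right)} \right)}}{2342} = \frac{\frac{1}{28} \frac{1}{-1 + 2 \cdot 6^{2}} \left(-99 - 68 \cdot 6^{2}\right)}{2342} = \frac{-99 - 2448}{28 \left(-1 + 2 \cdot 36\right)} \frac{1}{2342} = \frac{-99 - 2448}{28 \left(-1 + 72\right)} \frac{1}{2342} = \frac{1}{28} \cdot \frac{1}{71} \left(-2547\right) \frac{1}{2342} = \left(- \frac{2547}{1988}\right) \frac{1}{2342} = - \frac{2547}{4655896}$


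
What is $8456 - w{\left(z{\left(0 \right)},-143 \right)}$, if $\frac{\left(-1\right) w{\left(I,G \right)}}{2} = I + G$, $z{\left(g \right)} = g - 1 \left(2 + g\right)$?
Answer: $8166$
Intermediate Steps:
$z{\left(g \right)} = -2$ ($z{\left(g \right)} = g - \left(2 + g\right) = -2$)
$w{\left(I,G \right)} = - 2 G - 2 I$ ($w{\left(I,G \right)} = - 2 \left(I + G\right) = - 2 \left(G + I\right) = - 2 G - 2 I$)
$8456 - w{\left(z{\left(0 \right)},-143 \right)} = 8456 - \left(\left(-2\right) \left(-143\right) - -4\right) = 8456 - \left(286 + 4\right) = 8456 - 290 = 8166$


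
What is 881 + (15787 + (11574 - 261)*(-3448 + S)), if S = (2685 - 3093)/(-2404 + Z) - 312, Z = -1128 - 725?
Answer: -20111547420/473 ≈ -4.2519e+7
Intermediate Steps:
Z = -1853
S = -442592/1419 (S = (2685 - 3093)/(-2404 - 1853) - 312 = -408/(-4257) - 312 = -408*(-1/4257) - 312 = 136/1419 - 312 = -442592/1419 ≈ -311.90)
881 + (15787 + (11574 - 261)*(-3448 + S)) = 881 + (15787 + (11574 - 261)*(-3448 - 442592/1419)) = 881 + (15787 + 11313*(-5335304/1419)) = 881 + (15787 - 20119431384/473) = 881 - 20111964133/473 = -20111547420/473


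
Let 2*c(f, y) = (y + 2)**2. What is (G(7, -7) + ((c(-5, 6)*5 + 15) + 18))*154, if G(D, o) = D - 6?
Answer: 29876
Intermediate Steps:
c(f, y) = (2 + y)**2/2 (c(f, y) = (y + 2)**2/2 = (2 + y)**2/2)
G(D, o) = -6 + D
(G(7, -7) + ((c(-5, 6)*5 + 15) + 18))*154 = ((-6 + 7) + ((((2 + 6)**2/2)*5 + 15) + 18))*154 = (1 + ((((1/2)*8**2)*5 + 15) + 18))*154 = (1 + ((((1/2)*64)*5 + 15) + 18))*154 = (1 + ((32*5 + 15) + 18))*154 = (1 + ((160 + 15) + 18))*154 = (1 + (175 + 18))*154 = (1 + 193)*154 = 194*154 = 29876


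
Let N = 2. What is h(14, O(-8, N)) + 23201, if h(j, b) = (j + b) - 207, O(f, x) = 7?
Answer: 23015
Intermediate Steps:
h(j, b) = -207 + b + j (h(j, b) = (b + j) - 207 = -207 + b + j)
h(14, O(-8, N)) + 23201 = (-207 + 7 + 14) + 23201 = -186 + 23201 = 23015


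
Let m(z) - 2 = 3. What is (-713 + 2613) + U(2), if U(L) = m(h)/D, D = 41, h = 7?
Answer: 77905/41 ≈ 1900.1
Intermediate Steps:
m(z) = 5 (m(z) = 2 + 3 = 5)
U(L) = 5/41
(-713 + 2613) + U(2) = (-713 + 2613) + 5/41 = 1900 + 5/41 = 77905/41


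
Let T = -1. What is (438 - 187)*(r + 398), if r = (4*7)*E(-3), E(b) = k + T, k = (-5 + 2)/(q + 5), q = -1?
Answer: 87599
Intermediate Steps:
k = -¾ (k = (-5 + 2)/(-1 + 5) = -3/4 = -3*¼ = -¾ ≈ -0.75000)
E(b) = -7/4 (E(b) = -¾ - 1 = -7/4)
r = -49 (r = (4*7)*(-7/4) = 28*(-7/4) = -49)
(438 - 187)*(r + 398) = (438 - 187)*(-49 + 398) = 251*349 = 87599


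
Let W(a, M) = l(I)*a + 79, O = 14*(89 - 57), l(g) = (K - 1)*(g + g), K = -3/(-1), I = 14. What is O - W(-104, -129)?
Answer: 6193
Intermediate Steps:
K = 3 (K = -3*(-1) = 3)
l(g) = 4*g (l(g) = (3 - 1)*(g + g) = 2*(2*g) = 4*g)
O = 448 (O = 14*32 = 448)
W(a, M) = 79 + 56*a (W(a, M) = (4*14)*a + 79 = 56*a + 79 = 79 + 56*a)
O - W(-104, -129) = 448 - (79 + 56*(-104)) = 448 - (79 - 5824) = 448 - 1*(-5745) = 448 + 5745 = 6193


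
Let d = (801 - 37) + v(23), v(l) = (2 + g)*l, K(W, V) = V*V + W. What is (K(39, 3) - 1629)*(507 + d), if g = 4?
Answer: -2227629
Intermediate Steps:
K(W, V) = W + V² (K(W, V) = V² + W = W + V²)
v(l) = 6*l (v(l) = (2 + 4)*l = 6*l)
d = 902 (d = (801 - 37) + 6*23 = 764 + 138 = 902)
(K(39, 3) - 1629)*(507 + d) = ((39 + 3²) - 1629)*(507 + 902) = ((39 + 9) - 1629)*1409 = (48 - 1629)*1409 = -1581*1409 = -2227629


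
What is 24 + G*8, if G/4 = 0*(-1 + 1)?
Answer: 24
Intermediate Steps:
G = 0 (G = 4*(0*(-1 + 1)) = 4*(0*0) = 4*0 = 0)
24 + G*8 = 24 + 0*8 = 24 + 0 = 24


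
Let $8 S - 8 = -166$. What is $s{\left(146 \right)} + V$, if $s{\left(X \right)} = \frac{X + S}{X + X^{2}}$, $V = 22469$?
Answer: $\frac{1928919217}{85848} \approx 22469.0$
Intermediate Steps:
$S = - \frac{79}{4}$ ($S = 1 + \frac{1}{8} \left(-166\right) = 1 - \frac{83}{4} = - \frac{79}{4} \approx -19.75$)
$s{\left(X \right)} = \frac{- \frac{79}{4} + X}{X + X^{2}}$ ($s{\left(X \right)} = \frac{X - \frac{79}{4}}{X + X^{2}} = \frac{- \frac{79}{4} + X}{X + X^{2}}$)
$s{\left(146 \right)} + V = \frac{- \frac{79}{4} + 146}{146 \left(1 + 146\right)} + 22469 = \frac{1}{146} \cdot \frac{1}{147} \cdot \frac{505}{4} + 22469 = \frac{505}{85848} + 22469 = \frac{1928919217}{85848}$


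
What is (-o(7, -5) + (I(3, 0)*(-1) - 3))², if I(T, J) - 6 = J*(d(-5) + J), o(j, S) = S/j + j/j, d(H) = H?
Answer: 4225/49 ≈ 86.224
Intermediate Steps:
o(j, S) = 1 + S/j (o(j, S) = S/j + 1 = 1 + S/j)
I(T, J) = 6 + J*(-5 + J)
(-o(7, -5) + (I(3, 0)*(-1) - 3))² = (-(-5 + 7)/7 + ((6 + 0² - 5*0)*(-1) - 3))² = (-2/7 + ((6 + 0 + 0)*(-1) - 3))² = (-1*2/7 + (6*(-1) - 3))² = (-2/7 + (-6 - 3))² = (-2/7 - 9)² = (-65/7)² = 4225/49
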